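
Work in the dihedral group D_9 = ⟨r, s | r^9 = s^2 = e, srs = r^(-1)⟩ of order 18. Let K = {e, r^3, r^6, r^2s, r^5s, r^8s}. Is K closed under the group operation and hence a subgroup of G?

|K| = 6 divides |G| = 18, consistent with Lagrange.
K contains the identity, every element's inverse is in K, and K is closed under ·: it is a subgroup.

Yes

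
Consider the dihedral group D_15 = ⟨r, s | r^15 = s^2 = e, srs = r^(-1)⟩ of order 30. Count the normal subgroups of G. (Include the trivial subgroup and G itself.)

G has 28 subgroups. Checking conjugation-invariance by order — order 1: 1/1 normal; order 2: 0/15 normal; order 3: 1/1 normal; order 5: 1/1 normal; order 6: 0/5 normal; order 10: 0/3 normal; order 15: 1/1 normal; order 30: 1/1 normal.
Total normal subgroups: 5.

5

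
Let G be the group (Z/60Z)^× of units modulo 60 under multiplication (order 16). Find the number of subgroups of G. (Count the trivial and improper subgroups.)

27

|G| = 16, so by Lagrange every subgroup order divides 16. Divisors: 1, 2, 4, 8, 16.
Subgroups by order — order 1: 1; order 2: 7; order 4: 11; order 8: 7; order 16: 1.
Total: 1 + 7 + 11 + 7 + 1 = 27.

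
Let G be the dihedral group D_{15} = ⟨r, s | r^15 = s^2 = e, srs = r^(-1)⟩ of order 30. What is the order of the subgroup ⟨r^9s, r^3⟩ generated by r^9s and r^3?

10

|⟨r^9s⟩| = 2 and |⟨r^3⟩| = 5, so |H| is a multiple of lcm(2, 5) = 10 and divides |G| = 30.
Closing under the operation: H = {e, r^3, r^6, r^9, r^12, s, r^3s, r^6s, r^9s, r^12s}, so |H| = 10.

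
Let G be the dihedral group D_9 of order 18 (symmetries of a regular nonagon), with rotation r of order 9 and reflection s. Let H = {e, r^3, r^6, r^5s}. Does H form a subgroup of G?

No

|H| = 4 does not divide |G| = 18, so by Lagrange H is not a subgroup.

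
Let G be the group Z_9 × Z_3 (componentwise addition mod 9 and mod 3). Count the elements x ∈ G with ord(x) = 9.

18

An element (a,b) has order lcm(ord(a), ord(b)); count pairs with lcm equal to 9.
Enumerating gives 18 such elements.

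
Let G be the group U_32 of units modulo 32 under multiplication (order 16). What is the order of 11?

8

Compute successive powers of 11 mod 32: 11, 25, 19, 17, 27, 9, 3, 1; 11^8 ≡ 1 (mod 32).
So |⟨11⟩| = 8.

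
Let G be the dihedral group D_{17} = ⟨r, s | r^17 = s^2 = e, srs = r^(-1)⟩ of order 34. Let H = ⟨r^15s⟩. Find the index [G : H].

|⟨r^15s⟩| = 2 and |G| = 34.
By Lagrange, [G : H] = |G|/|H| = 34/2 = 17.

17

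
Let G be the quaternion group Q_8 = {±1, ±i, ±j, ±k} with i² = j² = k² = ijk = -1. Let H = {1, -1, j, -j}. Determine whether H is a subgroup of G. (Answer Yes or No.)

|H| = 4 divides |G| = 8, consistent with Lagrange.
H contains the identity, every element's inverse is in H, and H is closed under ·: it is a subgroup.
In fact H = ⟨j⟩.

Yes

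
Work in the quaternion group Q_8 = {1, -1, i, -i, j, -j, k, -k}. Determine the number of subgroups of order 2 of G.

|G| = 8 and 2 | 8, so subgroups of order 2 are possible by Lagrange.
The subgroups of order 2 are: {1, -1}.
So G has 1 subgroup of order 2.

1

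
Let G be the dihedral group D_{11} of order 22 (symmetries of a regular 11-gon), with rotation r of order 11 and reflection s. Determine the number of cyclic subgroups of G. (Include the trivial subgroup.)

Group the elements of G by the cyclic subgroup they generate; each cyclic subgroup of order d accounts for φ(d) elements.
Cyclic subgroups by order — order 1: 1; order 2: 11; order 11: 1.
Total: 13.

13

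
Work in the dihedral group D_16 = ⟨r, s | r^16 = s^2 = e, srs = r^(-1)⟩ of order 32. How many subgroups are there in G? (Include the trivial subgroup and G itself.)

|G| = 32, so by Lagrange every subgroup order divides 32. Divisors: 1, 2, 4, 8, 16, 32.
Subgroups by order — order 1: 1; order 2: 17; order 4: 9; order 8: 5; order 16: 3; order 32: 1.
Total: 1 + 17 + 9 + 5 + 3 + 1 = 36.

36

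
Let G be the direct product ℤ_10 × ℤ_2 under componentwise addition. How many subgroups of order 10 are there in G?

3

|G| = 20 and 10 | 20, so subgroups of order 10 are possible by Lagrange.
The subgroups of order 10 are: {(0,0), (0,1), (2,0), (2,1), (4,0), (4,1), (6,0), (6,1), (8,0), (8,1)}; {(0,0), (1,0), (2,0), (3,0), (4,0), (5,0), (6,0), (7,0), (8,0), (9,0)}; {(0,0), (1,1), (2,0), (3,1), (4,0), (5,1), (6,0), (7,1), (8,0), (9,1)}.
So G has 3 subgroups of order 10.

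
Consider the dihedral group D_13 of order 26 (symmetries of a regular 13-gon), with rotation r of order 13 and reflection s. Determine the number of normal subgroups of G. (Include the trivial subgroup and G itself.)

3

G has 16 subgroups. Checking conjugation-invariance by order — order 1: 1/1 normal; order 2: 0/13 normal; order 13: 1/1 normal; order 26: 1/1 normal.
Total normal subgroups: 3.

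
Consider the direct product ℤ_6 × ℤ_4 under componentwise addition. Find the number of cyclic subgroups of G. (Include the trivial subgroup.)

12

A cyclic subgroup of order d is generated by each of its φ(d) elements of order d, so the cyclic subgroups of order d number (#elements of order d)/φ(d).
Cyclic subgroups by order — order 1: 1; order 2: 3; order 3: 1; order 4: 2; order 6: 3; order 12: 2.
Total: 12.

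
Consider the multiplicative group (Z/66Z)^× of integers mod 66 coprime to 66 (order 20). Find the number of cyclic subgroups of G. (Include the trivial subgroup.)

A cyclic subgroup of order d is generated by each of its φ(d) elements of order d, so the cyclic subgroups of order d number (#elements of order d)/φ(d).
Cyclic subgroups by order — order 1: 1; order 2: 3; order 5: 1; order 10: 3.
Total: 8.

8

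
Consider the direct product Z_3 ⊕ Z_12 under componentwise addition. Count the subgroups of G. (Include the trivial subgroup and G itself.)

18

|G| = 36, so by Lagrange every subgroup order divides 36. Divisors: 1, 2, 3, 4, 6, 9, 12, 18, 36.
Subgroups by order — order 1: 1; order 2: 1; order 3: 4; order 4: 1; order 6: 4; order 9: 1; order 12: 4; order 18: 1; order 36: 1.
Total: 1 + 1 + 4 + 1 + 4 + 1 + 4 + 1 + 1 = 18.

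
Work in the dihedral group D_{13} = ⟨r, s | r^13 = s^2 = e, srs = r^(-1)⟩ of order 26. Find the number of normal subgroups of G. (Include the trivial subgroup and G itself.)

3

G has 16 subgroups. Checking conjugation-invariance by order — order 1: 1/1 normal; order 2: 0/13 normal; order 13: 1/1 normal; order 26: 1/1 normal.
Total normal subgroups: 3.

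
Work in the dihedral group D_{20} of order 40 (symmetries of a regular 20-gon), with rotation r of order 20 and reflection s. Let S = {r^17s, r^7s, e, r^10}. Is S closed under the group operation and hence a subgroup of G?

|S| = 4 divides |G| = 40, consistent with Lagrange.
S contains the identity, every element's inverse is in S, and S is closed under ·: it is a subgroup.

Yes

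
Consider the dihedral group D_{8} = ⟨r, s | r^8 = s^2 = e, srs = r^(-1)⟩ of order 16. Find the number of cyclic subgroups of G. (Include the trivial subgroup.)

12

Group the elements of G by the cyclic subgroup they generate; each cyclic subgroup of order d accounts for φ(d) elements.
Cyclic subgroups by order — order 1: 1; order 2: 9; order 4: 1; order 8: 1.
Total: 12.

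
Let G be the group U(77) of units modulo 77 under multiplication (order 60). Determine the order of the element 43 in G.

2

Compute successive powers of 43 mod 77: 43, 1; 43^2 ≡ 1 (mod 77).
So |⟨43⟩| = 2.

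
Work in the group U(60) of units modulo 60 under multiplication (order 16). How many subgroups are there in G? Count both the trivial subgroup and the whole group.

27

|G| = 16, so by Lagrange every subgroup order divides 16. Divisors: 1, 2, 4, 8, 16.
Subgroups by order — order 1: 1; order 2: 7; order 4: 11; order 8: 7; order 16: 1.
Total: 1 + 7 + 11 + 7 + 1 = 27.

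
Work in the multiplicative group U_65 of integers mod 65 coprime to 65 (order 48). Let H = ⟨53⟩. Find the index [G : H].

12

|⟨53⟩| = 4 and |G| = 48.
By Lagrange, [G : H] = |G|/|H| = 48/4 = 12.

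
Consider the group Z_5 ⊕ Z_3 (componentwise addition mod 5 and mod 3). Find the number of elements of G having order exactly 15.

8

An element (a,b) has order lcm(ord(a), ord(b)); count pairs with lcm equal to 15.
Enumerating gives 8 such elements.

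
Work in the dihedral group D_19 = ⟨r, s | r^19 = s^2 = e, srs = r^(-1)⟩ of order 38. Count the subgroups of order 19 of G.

1

|G| = 38 and 19 | 38, so subgroups of order 19 are possible by Lagrange.
The subgroups of order 19 are: {e, r, r^2, r^3, r^4, r^5, r^6, r^7, r^8, r^9, r^10, r^11, r^12, r^13, r^14, r^15, r^16, r^17, r^18}.
So G has 1 subgroup of order 19.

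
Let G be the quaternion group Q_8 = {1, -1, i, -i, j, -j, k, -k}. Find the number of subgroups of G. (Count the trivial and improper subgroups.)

6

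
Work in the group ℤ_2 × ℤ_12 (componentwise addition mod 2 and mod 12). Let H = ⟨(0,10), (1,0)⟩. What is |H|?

|⟨(0,10)⟩| = 6 and |⟨(1,0)⟩| = 2, so |H| is a multiple of lcm(6, 2) = 6 and divides |G| = 24.
Closing under the operation: H = {(0,0), (0,2), (0,4), (0,6), (0,8), (0,10), (1,0), (1,2), (1,4), (1,6), (1,8), (1,10)}, so |H| = 12.

12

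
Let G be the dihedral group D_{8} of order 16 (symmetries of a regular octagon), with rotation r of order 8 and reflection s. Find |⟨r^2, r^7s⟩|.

8

|⟨r^2⟩| = 4 and |⟨r^7s⟩| = 2, so |H| is a multiple of lcm(4, 2) = 4 and divides |G| = 16.
Closing under the operation: H = {e, r^2, r^4, r^6, rs, r^3s, r^5s, r^7s}, so |H| = 8.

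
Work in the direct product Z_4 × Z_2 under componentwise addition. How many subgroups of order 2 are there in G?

3

|G| = 8 and 2 | 8, so subgroups of order 2 are possible by Lagrange.
The subgroups of order 2 are: {(0,0), (0,1)}; {(0,0), (2,0)}; {(0,0), (2,1)}.
So G has 3 subgroups of order 2.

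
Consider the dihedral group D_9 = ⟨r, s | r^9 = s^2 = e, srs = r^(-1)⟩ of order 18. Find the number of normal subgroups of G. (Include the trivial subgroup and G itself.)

G has 16 subgroups. Checking conjugation-invariance by order — order 1: 1/1 normal; order 2: 0/9 normal; order 3: 1/1 normal; order 6: 0/3 normal; order 9: 1/1 normal; order 18: 1/1 normal.
Total normal subgroups: 4.

4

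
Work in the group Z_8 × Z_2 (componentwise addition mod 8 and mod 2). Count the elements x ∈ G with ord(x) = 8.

8

An element (a,b) has order lcm(ord(a), ord(b)); count pairs with lcm equal to 8.
Enumerating gives 8 such elements.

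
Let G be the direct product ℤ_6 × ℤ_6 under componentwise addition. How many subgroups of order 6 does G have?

|G| = 36 and 6 | 36, so subgroups of order 6 are possible by Lagrange.
The subgroups of order 6 are: {(0,0), (0,1), (0,2), (0,3), (0,4), (0,5)}; {(0,0), (0,2), (0,4), (3,0), (3,2), (3,4)}; {(0,0), (0,2), (0,4), (3,1), (3,3), (3,5)}; {(0,0), (0,3), (2,0), (2,3), (4,0), (4,3)}; … (12 in all).
So G has 12 subgroups of order 6.

12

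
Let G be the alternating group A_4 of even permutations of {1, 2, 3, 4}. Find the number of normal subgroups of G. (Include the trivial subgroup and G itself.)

3

G has 10 subgroups. Checking conjugation-invariance by order — order 1: 1/1 normal; order 2: 0/3 normal; order 3: 0/4 normal; order 4: 1/1 normal; order 12: 1/1 normal.
Total normal subgroups: 3.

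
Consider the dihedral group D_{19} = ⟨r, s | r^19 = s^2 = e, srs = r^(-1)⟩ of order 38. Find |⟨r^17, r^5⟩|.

|⟨r^17⟩| = 19 and |⟨r^5⟩| = 19, so |H| is a multiple of lcm(19, 19) = 19 and divides |G| = 38.
Closing under the operation: H = {e, r, r^2, r^3, r^4, r^5, r^6, r^7, r^8, r^9, r^10, r^11, r^12, r^13, r^14, r^15, r^16, r^17, r^18}, so |H| = 19.

19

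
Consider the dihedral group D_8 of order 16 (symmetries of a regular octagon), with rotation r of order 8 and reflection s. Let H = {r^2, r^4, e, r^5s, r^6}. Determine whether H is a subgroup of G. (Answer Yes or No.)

No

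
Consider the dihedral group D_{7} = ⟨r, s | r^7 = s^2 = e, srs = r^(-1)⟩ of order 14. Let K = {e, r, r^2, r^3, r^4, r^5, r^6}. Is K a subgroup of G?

Yes

|K| = 7 divides |G| = 14, consistent with Lagrange.
K contains the identity, every element's inverse is in K, and K is closed under ·: it is a subgroup.
In fact K = ⟨r^4⟩.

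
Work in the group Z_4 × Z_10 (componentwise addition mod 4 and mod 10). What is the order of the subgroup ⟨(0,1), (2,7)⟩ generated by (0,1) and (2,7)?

|⟨(0,1)⟩| = 10 and |⟨(2,7)⟩| = 10, so |H| is a multiple of lcm(10, 10) = 10 and divides |G| = 40.
Closing under the operation: H = {(0,0), (0,1), (0,2), (0,3), (0,4), (0,5), (0,6), (0,7), (0,8), (0,9), (2,0), (2,1), (2,2), (2,3), (2,4), (2,5), (2,6), (2,7), (2,8), (2,9)}, so |H| = 20.

20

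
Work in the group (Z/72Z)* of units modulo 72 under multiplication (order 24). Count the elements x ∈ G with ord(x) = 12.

No element of G has order 12 (even though 12 | 24).

0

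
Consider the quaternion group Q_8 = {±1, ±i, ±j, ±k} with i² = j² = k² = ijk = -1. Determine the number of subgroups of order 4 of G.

3

|G| = 8 and 4 | 8, so subgroups of order 4 are possible by Lagrange.
The subgroups of order 4 are: {1, -1, i, -i}; {1, -1, j, -j}; {1, -1, k, -k}.
So G has 3 subgroups of order 4.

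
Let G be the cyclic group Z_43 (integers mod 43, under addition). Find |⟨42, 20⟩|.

43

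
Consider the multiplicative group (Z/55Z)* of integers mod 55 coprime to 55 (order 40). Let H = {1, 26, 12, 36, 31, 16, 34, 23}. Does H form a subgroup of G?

No

Closure fails: 34 · 36 = 14 ∉ H. So H is not a subgroup.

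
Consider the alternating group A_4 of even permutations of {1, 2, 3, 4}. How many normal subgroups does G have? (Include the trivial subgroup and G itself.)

3

G has 10 subgroups. Checking conjugation-invariance by order — order 1: 1/1 normal; order 2: 0/3 normal; order 3: 0/4 normal; order 4: 1/1 normal; order 12: 1/1 normal.
Total normal subgroups: 3.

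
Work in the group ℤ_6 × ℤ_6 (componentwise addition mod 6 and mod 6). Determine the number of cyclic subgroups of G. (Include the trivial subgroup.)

Each element a generates a cyclic subgroup ⟨a⟩; distinct elements may generate the same one (a cyclic group of order d has φ(d) generators).
Cyclic subgroups by order — order 1: 1; order 2: 3; order 3: 4; order 6: 12.
Total: 20.

20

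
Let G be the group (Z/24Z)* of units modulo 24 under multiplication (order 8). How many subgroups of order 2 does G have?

|G| = 8 and 2 | 8, so subgroups of order 2 are possible by Lagrange.
The subgroups of order 2 are: {1, 11}; {1, 13}; {1, 17}; {1, 19}; … (7 in all).
So G has 7 subgroups of order 2.

7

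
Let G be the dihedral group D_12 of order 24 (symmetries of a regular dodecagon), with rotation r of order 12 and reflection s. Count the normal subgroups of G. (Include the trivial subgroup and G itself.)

G has 34 subgroups. Checking conjugation-invariance by order — order 1: 1/1 normal; order 2: 1/13 normal; order 3: 1/1 normal; order 4: 1/7 normal; order 6: 1/5 normal; order 8: 0/3 normal; order 12: 3/3 normal; order 24: 1/1 normal.
Total normal subgroups: 9.

9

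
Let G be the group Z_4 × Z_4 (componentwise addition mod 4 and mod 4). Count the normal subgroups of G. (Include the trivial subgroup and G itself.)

G is abelian, so every subgroup is normal.
G has 15 subgroups in total, hence 15 normal subgroups.

15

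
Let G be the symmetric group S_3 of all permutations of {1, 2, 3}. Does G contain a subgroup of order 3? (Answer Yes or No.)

Yes

3 | 6. A subgroup of order 3 is {e, (1 2 3), (1 3 2)}.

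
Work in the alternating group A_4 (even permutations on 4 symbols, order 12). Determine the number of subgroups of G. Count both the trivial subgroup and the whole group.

|G| = 12, so by Lagrange every subgroup order divides 12. Divisors: 1, 2, 3, 4, 6, 12.
Subgroups by order — order 1: 1; order 2: 3; order 3: 4; order 4: 1; order 6: 0; order 12: 1.
Total: 1 + 3 + 4 + 1 + 0 + 1 = 10.

10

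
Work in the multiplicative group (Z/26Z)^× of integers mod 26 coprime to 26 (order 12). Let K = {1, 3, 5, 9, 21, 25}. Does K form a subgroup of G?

No

Closure fails: 3 · 21 = 11 ∉ K. So K is not a subgroup.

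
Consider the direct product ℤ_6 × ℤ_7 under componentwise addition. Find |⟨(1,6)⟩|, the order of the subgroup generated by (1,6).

The order of (1,6) in Z_6 × Z_7 is lcm(ord(1) in Z_6, ord(6) in Z_7).
ord(1) = 6 and ord(6) = 7, so |⟨(1,6)⟩| = lcm(6, 7) = 42.

42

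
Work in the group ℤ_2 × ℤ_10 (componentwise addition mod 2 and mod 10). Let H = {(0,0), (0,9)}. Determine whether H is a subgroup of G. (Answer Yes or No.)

(0,9) ∈ H but its inverse (0,1) ∉ H, so H is not a subgroup.

No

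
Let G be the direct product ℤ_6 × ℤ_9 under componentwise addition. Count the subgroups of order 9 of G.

4

|G| = 54 and 9 | 54, so subgroups of order 9 are possible by Lagrange.
The subgroups of order 9 are: {(0,0), (0,1), (0,2), (0,3), (0,4), (0,5), (0,6), (0,7), (0,8)}; {(0,0), (0,3), (0,6), (2,0), (2,3), (2,6), (4,0), (4,3), (4,6)}; {(0,0), (0,3), (0,6), (2,1), (2,4), (2,7), (4,2), (4,5), (4,8)}; {(0,0), (0,3), (0,6), (2,2), (2,5), (2,8), (4,1), (4,4), (4,7)}.
So G has 4 subgroups of order 9.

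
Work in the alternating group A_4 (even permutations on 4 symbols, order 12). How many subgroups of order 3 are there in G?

4

|G| = 12 and 3 | 12, so subgroups of order 3 are possible by Lagrange.
The subgroups of order 3 are: {e, (1 2 3), (1 3 2)}; {e, (1 2 4), (1 4 2)}; {e, (1 3 4), (1 4 3)}; {e, (2 3 4), (2 4 3)}.
So G has 4 subgroups of order 3.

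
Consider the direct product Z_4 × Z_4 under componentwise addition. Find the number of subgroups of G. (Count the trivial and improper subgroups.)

15

|G| = 16, so by Lagrange every subgroup order divides 16. Divisors: 1, 2, 4, 8, 16.
Subgroups by order — order 1: 1; order 2: 3; order 4: 7; order 8: 3; order 16: 1.
Total: 1 + 3 + 7 + 3 + 1 = 15.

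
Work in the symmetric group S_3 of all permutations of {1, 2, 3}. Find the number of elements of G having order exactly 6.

No element of G has order 6 (even though 6 | 6).

0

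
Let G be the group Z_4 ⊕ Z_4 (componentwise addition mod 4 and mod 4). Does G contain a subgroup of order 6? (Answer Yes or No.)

6 does not divide |G| = 16, so by Lagrange no subgroup of order 6 exists.

No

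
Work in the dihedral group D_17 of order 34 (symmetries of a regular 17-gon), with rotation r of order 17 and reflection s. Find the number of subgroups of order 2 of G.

17

|G| = 34 and 2 | 34, so subgroups of order 2 are possible by Lagrange.
The subgroups of order 2 are: {e, r^10s}; {e, r^11s}; {e, r^12s}; {e, r^13s}; … (17 in all).
So G has 17 subgroups of order 2.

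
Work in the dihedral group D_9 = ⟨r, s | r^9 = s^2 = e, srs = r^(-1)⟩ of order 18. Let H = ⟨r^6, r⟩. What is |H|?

|⟨r^6⟩| = 3 and |⟨r⟩| = 9, so |H| is a multiple of lcm(3, 9) = 9 and divides |G| = 18.
Closing under the operation: H = {e, r, r^2, r^3, r^4, r^5, r^6, r^7, r^8}, so |H| = 9.

9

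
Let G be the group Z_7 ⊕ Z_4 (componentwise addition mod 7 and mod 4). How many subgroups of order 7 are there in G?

|G| = 28 and 7 | 28, so subgroups of order 7 are possible by Lagrange.
The subgroups of order 7 are: {(0,0), (1,0), (2,0), (3,0), (4,0), (5,0), (6,0)}.
So G has 1 subgroup of order 7.

1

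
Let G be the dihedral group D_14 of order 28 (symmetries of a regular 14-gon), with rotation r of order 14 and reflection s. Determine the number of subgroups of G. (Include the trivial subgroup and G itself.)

28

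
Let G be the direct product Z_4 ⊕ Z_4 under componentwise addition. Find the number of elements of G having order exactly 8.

0

An element (a,b) has order lcm(ord(a), ord(b)); count pairs with lcm equal to 8.
Enumerating gives 0 such elements.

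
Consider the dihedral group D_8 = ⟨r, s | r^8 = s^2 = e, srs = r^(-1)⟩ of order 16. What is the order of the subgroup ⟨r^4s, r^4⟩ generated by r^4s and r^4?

4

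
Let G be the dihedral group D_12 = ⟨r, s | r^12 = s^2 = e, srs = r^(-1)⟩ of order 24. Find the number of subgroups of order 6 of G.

5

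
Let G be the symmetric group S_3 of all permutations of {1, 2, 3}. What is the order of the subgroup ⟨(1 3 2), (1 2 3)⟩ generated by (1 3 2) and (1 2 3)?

3

|⟨(1 3 2)⟩| = 3 and |⟨(1 2 3)⟩| = 3, so |H| is a multiple of lcm(3, 3) = 3 and divides |G| = 6.
Closing under the operation: H = {e, (1 2 3), (1 3 2)}, so |H| = 3.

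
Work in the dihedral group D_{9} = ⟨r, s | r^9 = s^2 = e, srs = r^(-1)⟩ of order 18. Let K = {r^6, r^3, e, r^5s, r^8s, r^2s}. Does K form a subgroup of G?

Yes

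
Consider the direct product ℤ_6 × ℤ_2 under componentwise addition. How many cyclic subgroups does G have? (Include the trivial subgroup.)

8

Group the elements of G by the cyclic subgroup they generate; each cyclic subgroup of order d accounts for φ(d) elements.
Cyclic subgroups by order — order 1: 1; order 2: 3; order 3: 1; order 6: 3.
Total: 8.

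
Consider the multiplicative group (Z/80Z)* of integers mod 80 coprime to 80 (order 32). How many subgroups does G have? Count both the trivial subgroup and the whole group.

|G| = 32, so by Lagrange every subgroup order divides 32. Divisors: 1, 2, 4, 8, 16, 32.
Subgroups by order — order 1: 1; order 2: 7; order 4: 19; order 8: 19; order 16: 7; order 32: 1.
Total: 1 + 7 + 19 + 19 + 7 + 1 = 54.

54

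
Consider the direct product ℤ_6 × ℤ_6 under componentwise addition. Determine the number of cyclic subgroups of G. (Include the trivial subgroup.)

20

Group the elements of G by the cyclic subgroup they generate; each cyclic subgroup of order d accounts for φ(d) elements.
Cyclic subgroups by order — order 1: 1; order 2: 3; order 3: 4; order 6: 12.
Total: 20.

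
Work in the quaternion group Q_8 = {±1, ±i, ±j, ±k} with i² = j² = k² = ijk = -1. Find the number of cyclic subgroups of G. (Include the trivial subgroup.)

Group the elements of G by the cyclic subgroup they generate; each cyclic subgroup of order d accounts for φ(d) elements.
Cyclic subgroups by order — order 1: 1; order 2: 1; order 4: 3.
Total: 5.

5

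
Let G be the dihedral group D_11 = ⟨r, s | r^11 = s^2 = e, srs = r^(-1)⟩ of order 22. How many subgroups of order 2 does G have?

11

|G| = 22 and 2 | 22, so subgroups of order 2 are possible by Lagrange.
The subgroups of order 2 are: {e, r^10s}; {e, r^2s}; {e, r^3s}; {e, r^4s}; … (11 in all).
So G has 11 subgroups of order 2.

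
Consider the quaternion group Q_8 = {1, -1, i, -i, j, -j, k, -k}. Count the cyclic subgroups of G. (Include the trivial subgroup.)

5

A cyclic subgroup of order d is generated by each of its φ(d) elements of order d, so the cyclic subgroups of order d number (#elements of order d)/φ(d).
Cyclic subgroups by order — order 1: 1; order 2: 1; order 4: 3.
Total: 5.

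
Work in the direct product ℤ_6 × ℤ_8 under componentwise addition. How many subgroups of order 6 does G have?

3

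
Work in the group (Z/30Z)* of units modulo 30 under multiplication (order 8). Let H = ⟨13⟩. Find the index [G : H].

2

|⟨13⟩| = 4 and |G| = 8.
By Lagrange, [G : H] = |G|/|H| = 8/4 = 2.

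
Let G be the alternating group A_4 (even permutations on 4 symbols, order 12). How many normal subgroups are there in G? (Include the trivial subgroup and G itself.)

G has 10 subgroups. Checking conjugation-invariance by order — order 1: 1/1 normal; order 2: 0/3 normal; order 3: 0/4 normal; order 4: 1/1 normal; order 12: 1/1 normal.
Total normal subgroups: 3.

3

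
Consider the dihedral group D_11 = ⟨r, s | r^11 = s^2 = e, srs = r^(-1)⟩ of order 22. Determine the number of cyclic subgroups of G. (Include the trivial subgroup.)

Group the elements of G by the cyclic subgroup they generate; each cyclic subgroup of order d accounts for φ(d) elements.
Cyclic subgroups by order — order 1: 1; order 2: 11; order 11: 1.
Total: 13.

13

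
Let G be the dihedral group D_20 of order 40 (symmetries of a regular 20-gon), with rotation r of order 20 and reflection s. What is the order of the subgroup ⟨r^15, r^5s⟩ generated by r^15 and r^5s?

8

|⟨r^15⟩| = 4 and |⟨r^5s⟩| = 2, so |H| is a multiple of lcm(4, 2) = 4 and divides |G| = 40.
Closing under the operation: H = {e, r^5, r^10, r^15, s, r^5s, r^10s, r^15s}, so |H| = 8.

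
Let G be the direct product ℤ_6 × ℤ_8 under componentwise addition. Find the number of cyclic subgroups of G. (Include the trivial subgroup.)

16

Each element a generates a cyclic subgroup ⟨a⟩; distinct elements may generate the same one (a cyclic group of order d has φ(d) generators).
Cyclic subgroups by order — order 1: 1; order 2: 3; order 3: 1; order 4: 2; order 6: 3; order 8: 2; order 12: 2; order 24: 2.
Total: 16.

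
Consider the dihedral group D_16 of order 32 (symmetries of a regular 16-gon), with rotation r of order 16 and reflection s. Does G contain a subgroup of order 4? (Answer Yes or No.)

Yes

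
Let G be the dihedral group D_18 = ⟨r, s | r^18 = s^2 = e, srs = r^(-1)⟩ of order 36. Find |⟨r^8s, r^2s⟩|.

6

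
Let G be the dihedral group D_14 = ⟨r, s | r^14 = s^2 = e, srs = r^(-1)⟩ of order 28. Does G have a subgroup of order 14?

14 | 28. A subgroup of order 14 is {e, r, r^2, r^3, r^4, r^5, r^6, r^7, r^8, r^9, r^10, r^11, r^12, r^13}.

Yes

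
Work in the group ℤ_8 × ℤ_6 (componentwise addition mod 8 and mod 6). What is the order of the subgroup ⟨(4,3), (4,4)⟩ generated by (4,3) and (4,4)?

|⟨(4,3)⟩| = 2 and |⟨(4,4)⟩| = 6, so |H| is a multiple of lcm(2, 6) = 6 and divides |G| = 48.
Closing under the operation: H = {(0,0), (0,1), (0,2), (0,3), (0,4), (0,5), (4,0), (4,1), (4,2), (4,3), (4,4), (4,5)}, so |H| = 12.

12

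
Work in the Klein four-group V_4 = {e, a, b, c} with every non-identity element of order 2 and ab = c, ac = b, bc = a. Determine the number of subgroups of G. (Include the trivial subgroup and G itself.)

|G| = 4, so by Lagrange every subgroup order divides 4. Divisors: 1, 2, 4.
Subgroups by order — order 1: 1; order 2: 3; order 4: 1.
Total: 1 + 3 + 1 = 5.

5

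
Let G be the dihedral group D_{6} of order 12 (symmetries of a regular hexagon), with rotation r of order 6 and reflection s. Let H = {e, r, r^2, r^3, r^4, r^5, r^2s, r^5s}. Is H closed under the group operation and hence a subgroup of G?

|H| = 8 does not divide |G| = 12, so by Lagrange H is not a subgroup.

No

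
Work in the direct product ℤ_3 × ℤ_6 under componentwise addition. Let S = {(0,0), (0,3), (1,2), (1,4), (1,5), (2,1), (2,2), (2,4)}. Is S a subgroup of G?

No

|S| = 8 does not divide |G| = 18, so by Lagrange S is not a subgroup.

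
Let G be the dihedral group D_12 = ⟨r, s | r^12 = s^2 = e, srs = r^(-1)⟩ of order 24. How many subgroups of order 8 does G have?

3

|G| = 24 and 8 | 24, so subgroups of order 8 are possible by Lagrange.
The subgroups of order 8 are: {e, r^3, r^6, r^9, rs, r^4s, r^7s, r^10s}; {e, r^3, r^6, r^9, r^2s, r^5s, r^8s, r^11s}; {e, r^3, r^6, r^9, s, r^3s, r^6s, r^9s}.
So G has 3 subgroups of order 8.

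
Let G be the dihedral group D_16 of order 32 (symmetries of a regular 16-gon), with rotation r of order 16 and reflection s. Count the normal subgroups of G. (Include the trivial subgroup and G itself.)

8

G has 36 subgroups. Checking conjugation-invariance by order — order 1: 1/1 normal; order 2: 1/17 normal; order 4: 1/9 normal; order 8: 1/5 normal; order 16: 3/3 normal; order 32: 1/1 normal.
Total normal subgroups: 8.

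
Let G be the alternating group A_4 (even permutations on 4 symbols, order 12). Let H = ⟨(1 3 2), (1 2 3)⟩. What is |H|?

|⟨(1 3 2)⟩| = 3 and |⟨(1 2 3)⟩| = 3, so |H| is a multiple of lcm(3, 3) = 3 and divides |G| = 12.
Closing under the operation: H = {e, (1 2 3), (1 3 2)}, so |H| = 3.

3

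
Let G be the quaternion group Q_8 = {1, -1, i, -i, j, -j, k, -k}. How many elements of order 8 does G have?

No element of G has order 8 (even though 8 | 8).

0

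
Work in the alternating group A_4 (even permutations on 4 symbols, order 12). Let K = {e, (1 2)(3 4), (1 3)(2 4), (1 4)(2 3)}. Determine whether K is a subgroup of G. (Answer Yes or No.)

|K| = 4 divides |G| = 12, consistent with Lagrange.
K contains the identity, every element's inverse is in K, and K is closed under ∘: it is a subgroup.

Yes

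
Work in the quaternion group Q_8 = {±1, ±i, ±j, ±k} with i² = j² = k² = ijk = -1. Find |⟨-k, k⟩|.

|⟨-k⟩| = 4 and |⟨k⟩| = 4, so |H| is a multiple of lcm(4, 4) = 4 and divides |G| = 8.
Closing under the operation: H = {1, -1, k, -k}, so |H| = 4.

4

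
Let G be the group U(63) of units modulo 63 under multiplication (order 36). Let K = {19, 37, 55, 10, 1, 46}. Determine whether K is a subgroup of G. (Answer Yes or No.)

Yes

|K| = 6 divides |G| = 36, consistent with Lagrange.
K contains the identity, every element's inverse is in K, and K is closed under ·: it is a subgroup.
In fact K = ⟨19⟩.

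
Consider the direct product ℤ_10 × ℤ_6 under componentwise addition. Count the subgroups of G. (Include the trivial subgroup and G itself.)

20

|G| = 60, so by Lagrange every subgroup order divides 60. Divisors: 1, 2, 3, 4, 5, 6, 10, 12, 15, 20, 30, 60.
Subgroups by order — order 1: 1; order 2: 3; order 3: 1; order 4: 1; order 5: 1; order 6: 3; order 10: 3; order 12: 1; order 15: 1; order 20: 1; order 30: 3; order 60: 1.
Total: 1 + 3 + 1 + 1 + 1 + 3 + 3 + 1 + 1 + 1 + 3 + 1 = 20.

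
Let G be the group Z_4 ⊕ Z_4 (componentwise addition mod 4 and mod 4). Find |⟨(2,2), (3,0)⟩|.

8

|⟨(2,2)⟩| = 2 and |⟨(3,0)⟩| = 4, so |H| is a multiple of lcm(2, 4) = 4 and divides |G| = 16.
Closing under the operation: H = {(0,0), (0,2), (1,0), (1,2), (2,0), (2,2), (3,0), (3,2)}, so |H| = 8.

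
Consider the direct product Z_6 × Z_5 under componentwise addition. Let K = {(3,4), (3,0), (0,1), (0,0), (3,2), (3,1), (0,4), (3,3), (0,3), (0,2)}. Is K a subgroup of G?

Yes

|K| = 10 divides |G| = 30, consistent with Lagrange.
K contains the identity, every element's inverse is in K, and K is closed under +: it is a subgroup.
In fact K = ⟨(3,4)⟩.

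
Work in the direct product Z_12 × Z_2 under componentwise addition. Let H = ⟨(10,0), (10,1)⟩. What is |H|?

|⟨(10,0)⟩| = 6 and |⟨(10,1)⟩| = 6, so |H| is a multiple of lcm(6, 6) = 6 and divides |G| = 24.
Closing under the operation: H = {(0,0), (0,1), (2,0), (2,1), (4,0), (4,1), (6,0), (6,1), (8,0), (8,1), (10,0), (10,1)}, so |H| = 12.

12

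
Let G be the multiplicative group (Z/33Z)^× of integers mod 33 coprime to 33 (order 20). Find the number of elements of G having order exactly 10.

12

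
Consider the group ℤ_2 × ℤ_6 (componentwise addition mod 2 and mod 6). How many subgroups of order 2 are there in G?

|G| = 12 and 2 | 12, so subgroups of order 2 are possible by Lagrange.
The subgroups of order 2 are: {(0,0), (0,3)}; {(0,0), (1,0)}; {(0,0), (1,3)}.
So G has 3 subgroups of order 2.

3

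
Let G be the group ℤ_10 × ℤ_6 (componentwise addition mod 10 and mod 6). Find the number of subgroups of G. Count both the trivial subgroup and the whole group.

|G| = 60, so by Lagrange every subgroup order divides 60. Divisors: 1, 2, 3, 4, 5, 6, 10, 12, 15, 20, 30, 60.
Subgroups by order — order 1: 1; order 2: 3; order 3: 1; order 4: 1; order 5: 1; order 6: 3; order 10: 3; order 12: 1; order 15: 1; order 20: 1; order 30: 3; order 60: 1.
Total: 1 + 3 + 1 + 1 + 1 + 3 + 3 + 1 + 1 + 1 + 3 + 1 = 20.

20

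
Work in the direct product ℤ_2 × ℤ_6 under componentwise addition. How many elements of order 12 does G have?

An element (a,b) has order lcm(ord(a), ord(b)); count pairs with lcm equal to 12.
Enumerating gives 0 such elements.

0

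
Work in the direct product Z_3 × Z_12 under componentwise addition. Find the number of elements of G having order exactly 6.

8

An element (a,b) has order lcm(ord(a), ord(b)); count pairs with lcm equal to 6.
Enumerating gives 8 such elements.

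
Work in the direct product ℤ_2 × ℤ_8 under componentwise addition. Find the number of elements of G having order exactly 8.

8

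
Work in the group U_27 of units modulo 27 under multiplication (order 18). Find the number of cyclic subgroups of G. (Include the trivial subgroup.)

6

Group the elements of G by the cyclic subgroup they generate; each cyclic subgroup of order d accounts for φ(d) elements.
Cyclic subgroups by order — order 1: 1; order 2: 1; order 3: 1; order 6: 1; order 9: 1; order 18: 1.
Total: 6.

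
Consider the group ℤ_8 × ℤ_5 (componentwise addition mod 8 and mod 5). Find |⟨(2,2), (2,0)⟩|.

20

|⟨(2,2)⟩| = 20 and |⟨(2,0)⟩| = 4, so |H| is a multiple of lcm(20, 4) = 20 and divides |G| = 40.
Closing under the operation: H = {(0,0), (0,1), (0,2), (0,3), (0,4), (2,0), (2,1), (2,2), (2,3), (2,4), (4,0), (4,1), (4,2), (4,3), (4,4), (6,0), (6,1), (6,2), (6,3), (6,4)}, so |H| = 20.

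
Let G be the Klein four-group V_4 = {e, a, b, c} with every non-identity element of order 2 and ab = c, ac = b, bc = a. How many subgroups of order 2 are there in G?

3

|G| = 4 and 2 | 4, so subgroups of order 2 are possible by Lagrange.
The subgroups of order 2 are: {e, a}; {e, b}; {e, c}.
So G has 3 subgroups of order 2.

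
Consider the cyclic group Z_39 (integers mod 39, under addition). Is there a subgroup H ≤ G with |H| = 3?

3 | 39. A subgroup of order 3 is {0, 13, 26}.

Yes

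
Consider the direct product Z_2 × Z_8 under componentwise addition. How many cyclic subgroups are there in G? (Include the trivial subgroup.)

8

Each element a generates a cyclic subgroup ⟨a⟩; distinct elements may generate the same one (a cyclic group of order d has φ(d) generators).
Cyclic subgroups by order — order 1: 1; order 2: 3; order 4: 2; order 8: 2.
Total: 8.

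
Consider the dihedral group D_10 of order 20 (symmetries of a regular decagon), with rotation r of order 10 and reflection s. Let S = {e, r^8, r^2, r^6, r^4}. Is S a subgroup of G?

|S| = 5 divides |G| = 20, consistent with Lagrange.
S contains the identity, every element's inverse is in S, and S is closed under ·: it is a subgroup.
In fact S = ⟨r^4⟩.

Yes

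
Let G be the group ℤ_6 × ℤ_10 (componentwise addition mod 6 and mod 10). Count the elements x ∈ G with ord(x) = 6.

6

An element (a,b) has order lcm(ord(a), ord(b)); count pairs with lcm equal to 6.
Enumerating gives 6 such elements.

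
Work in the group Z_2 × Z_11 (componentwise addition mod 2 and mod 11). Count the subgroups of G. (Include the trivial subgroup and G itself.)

|G| = 22, so by Lagrange every subgroup order divides 22. Divisors: 1, 2, 11, 22.
Subgroups by order — order 1: 1; order 2: 1; order 11: 1; order 22: 1.
Total: 1 + 1 + 1 + 1 = 4.

4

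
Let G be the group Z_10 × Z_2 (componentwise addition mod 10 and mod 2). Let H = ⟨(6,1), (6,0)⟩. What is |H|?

10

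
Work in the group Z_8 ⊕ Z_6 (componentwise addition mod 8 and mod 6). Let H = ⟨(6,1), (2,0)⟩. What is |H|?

24

|⟨(6,1)⟩| = 12 and |⟨(2,0)⟩| = 4, so |H| is a multiple of lcm(12, 4) = 12 and divides |G| = 48.
Closing under the operation: H = {(0,0), (0,1), (0,2), (0,3), (0,4), (0,5), (2,0), (2,1), (2,2), (2,3), (2,4), (2,5), (4,0), (4,1), (4,2), (4,3), (4,4), (4,5), (6,0), (6,1), (6,2), (6,3), (6,4), (6,5)}, so |H| = 24.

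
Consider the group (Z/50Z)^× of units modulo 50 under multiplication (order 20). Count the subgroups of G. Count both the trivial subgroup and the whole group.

6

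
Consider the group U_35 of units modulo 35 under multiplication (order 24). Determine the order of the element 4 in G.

6

Compute successive powers of 4 mod 35: 4, 16, 29, 11, 9, 1; 4^6 ≡ 1 (mod 35).
So |⟨4⟩| = 6.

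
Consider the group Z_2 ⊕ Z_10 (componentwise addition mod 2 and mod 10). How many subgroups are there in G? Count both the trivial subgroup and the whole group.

|G| = 20, so by Lagrange every subgroup order divides 20. Divisors: 1, 2, 4, 5, 10, 20.
Subgroups by order — order 1: 1; order 2: 3; order 4: 1; order 5: 1; order 10: 3; order 20: 1.
Total: 1 + 3 + 1 + 1 + 3 + 1 = 10.

10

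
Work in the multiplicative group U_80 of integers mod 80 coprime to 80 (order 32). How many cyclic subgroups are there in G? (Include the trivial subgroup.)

Group the elements of G by the cyclic subgroup they generate; each cyclic subgroup of order d accounts for φ(d) elements.
Cyclic subgroups by order — order 1: 1; order 2: 7; order 4: 12.
Total: 20.

20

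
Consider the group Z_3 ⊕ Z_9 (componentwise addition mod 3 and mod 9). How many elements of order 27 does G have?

An element (a,b) has order lcm(ord(a), ord(b)); count pairs with lcm equal to 27.
Enumerating gives 0 such elements.

0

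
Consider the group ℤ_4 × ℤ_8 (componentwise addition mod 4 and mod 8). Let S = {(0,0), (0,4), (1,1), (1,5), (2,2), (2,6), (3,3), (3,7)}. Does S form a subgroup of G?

Yes

|S| = 8 divides |G| = 32, consistent with Lagrange.
S contains the identity, every element's inverse is in S, and S is closed under +: it is a subgroup.
In fact S = ⟨(1,5)⟩.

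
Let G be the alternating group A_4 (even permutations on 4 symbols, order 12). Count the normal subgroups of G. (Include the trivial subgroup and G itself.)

3

G has 10 subgroups. Checking conjugation-invariance by order — order 1: 1/1 normal; order 2: 0/3 normal; order 3: 0/4 normal; order 4: 1/1 normal; order 12: 1/1 normal.
Total normal subgroups: 3.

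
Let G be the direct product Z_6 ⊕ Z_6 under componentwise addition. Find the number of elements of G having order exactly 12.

0

An element (a,b) has order lcm(ord(a), ord(b)); count pairs with lcm equal to 12.
Enumerating gives 0 such elements.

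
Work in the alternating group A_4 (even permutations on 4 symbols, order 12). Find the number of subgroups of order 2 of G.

|G| = 12 and 2 | 12, so subgroups of order 2 are possible by Lagrange.
The subgroups of order 2 are: {e, (1 2)(3 4)}; {e, (1 3)(2 4)}; {e, (1 4)(2 3)}.
So G has 3 subgroups of order 2.

3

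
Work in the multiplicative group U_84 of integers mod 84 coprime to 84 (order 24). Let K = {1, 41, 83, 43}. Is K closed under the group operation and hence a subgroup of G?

|K| = 4 divides |G| = 24, consistent with Lagrange.
K contains the identity, every element's inverse is in K, and K is closed under ·: it is a subgroup.

Yes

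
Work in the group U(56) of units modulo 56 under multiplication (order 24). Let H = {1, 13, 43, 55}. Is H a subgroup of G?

Yes

|H| = 4 divides |G| = 24, consistent with Lagrange.
H contains the identity, every element's inverse is in H, and H is closed under ·: it is a subgroup.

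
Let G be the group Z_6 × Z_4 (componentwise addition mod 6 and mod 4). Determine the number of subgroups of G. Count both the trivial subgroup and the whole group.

|G| = 24, so by Lagrange every subgroup order divides 24. Divisors: 1, 2, 3, 4, 6, 8, 12, 24.
Subgroups by order — order 1: 1; order 2: 3; order 3: 1; order 4: 3; order 6: 3; order 8: 1; order 12: 3; order 24: 1.
Total: 1 + 3 + 1 + 3 + 3 + 1 + 3 + 1 = 16.

16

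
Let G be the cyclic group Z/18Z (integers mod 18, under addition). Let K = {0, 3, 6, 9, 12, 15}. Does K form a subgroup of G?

|K| = 6 divides |G| = 18, consistent with Lagrange.
K contains the identity, every element's inverse is in K, and K is closed under +: it is a subgroup.
In fact K = ⟨3⟩.

Yes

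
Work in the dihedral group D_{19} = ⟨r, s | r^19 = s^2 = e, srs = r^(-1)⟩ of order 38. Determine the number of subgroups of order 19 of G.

|G| = 38 and 19 | 38, so subgroups of order 19 are possible by Lagrange.
The subgroups of order 19 are: {e, r, r^2, r^3, r^4, r^5, r^6, r^7, r^8, r^9, r^10, r^11, r^12, r^13, r^14, r^15, r^16, r^17, r^18}.
So G has 1 subgroup of order 19.

1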